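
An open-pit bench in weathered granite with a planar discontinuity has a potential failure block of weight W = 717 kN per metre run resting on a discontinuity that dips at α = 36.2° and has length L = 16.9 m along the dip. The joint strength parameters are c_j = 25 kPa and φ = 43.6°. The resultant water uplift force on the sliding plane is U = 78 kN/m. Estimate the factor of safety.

FS = 2.12

Resolving the block weight along and normal to the plane and applying the Mohr–Coulomb strength on the joint:
N' = W cosα − U = 717·cos36.2° − 78 = 500.6 kN/m
Driving force T = W sinα = 717·sin36.2° = 423.5 kN/m
Resisting force R = c_j·L + N'·tanφ = 25·16.9 + 500.6·tan43.6° = 422.5 + 476.7 = 899.2 kN/m
FS = R / T = 899.2 / 423.5 = 2.123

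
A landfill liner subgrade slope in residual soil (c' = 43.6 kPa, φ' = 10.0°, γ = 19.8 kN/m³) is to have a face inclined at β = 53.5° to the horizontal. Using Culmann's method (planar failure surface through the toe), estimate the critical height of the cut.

H_c = 25.39 m

Culmann's analysis gives the critical failure plane at α_cr = (β + φ')/2 = (53.5 + 10.0)/2 = 31.8°, and the critical height
H_c = (4c'/γ) · sinβ cosφ' / [1 − cos(β − φ')]
    = (4·43.6/19.8) · sin53.5°·cos10.0° / [1 − cos(43.5°)]
    = 8.808 · 0.8039·0.9848 / [1 − 0.7254]
    = 8.808 · 0.7916 / 0.2746
    = 25.39 m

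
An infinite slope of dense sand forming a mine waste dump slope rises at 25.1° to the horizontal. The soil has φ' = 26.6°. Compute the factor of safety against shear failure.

For a dry cohesionless infinite slope the factor of safety is FS = tanφ' / tanβ.
FS = tan26.6° / tan25.1° = 0.5008 / 0.4684 = 1.069

FS = 1.07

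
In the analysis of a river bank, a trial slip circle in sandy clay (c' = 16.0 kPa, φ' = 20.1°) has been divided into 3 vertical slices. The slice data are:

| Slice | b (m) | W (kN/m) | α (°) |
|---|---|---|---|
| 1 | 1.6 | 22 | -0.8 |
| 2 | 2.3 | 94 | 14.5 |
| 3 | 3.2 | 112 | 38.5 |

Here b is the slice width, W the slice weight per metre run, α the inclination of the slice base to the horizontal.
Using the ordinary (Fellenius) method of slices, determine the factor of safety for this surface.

Ordinary method of slices: FS = Σ[c'·Δl_i + (W_i cosα_i)·tanφ'] / Σ W_i sinα_i, with Δl_i = b_i / cosα_i.
Slice 1: Δl = 1.6/cos(-0.8°) = 1.600 m; N'_1 = 22·cos(-0.8°) = 22.0; c'Δl = 25.60; W sinα = -0.3
Slice 2: Δl = 2.3/cos14.5° = 2.376 m; N'_2 = 94·cos14.5° = 91.0; c'Δl = 38.01; W sinα = 23.5
Slice 3: Δl = 3.2/cos38.5° = 4.089 m; N'_3 = 112·cos38.5° = 87.7; c'Δl = 65.42; W sinα = 69.7
Σc'Δl = 129.0 kN/m; ΣN' = 200.7 kN/m; ΣW sinα = 93.0 kN/m
Resisting = 129.0 + 200.7·tan20.1° = 129.0 + 73.4 = 202.5 kN/m
FS = 202.5 / 93.0 = 2.178

FS = 2.18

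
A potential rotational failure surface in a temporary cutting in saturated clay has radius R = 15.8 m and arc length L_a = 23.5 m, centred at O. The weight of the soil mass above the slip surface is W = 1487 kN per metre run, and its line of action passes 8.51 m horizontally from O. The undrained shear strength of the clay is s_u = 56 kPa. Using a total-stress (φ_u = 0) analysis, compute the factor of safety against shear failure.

FS = 1.64

Taking moments about the centre O, the resisting moment is provided by the undrained shear strength acting along the arc:
M_R = s_u·L_a·R = 56·23.50·15.8 = 20792.8 kN·m/m
M_D = W·d = 1487·8.51 = 12654.4 kN·m/m
FS = M_R / M_D = 20792.8 / 12654.4 = 1.643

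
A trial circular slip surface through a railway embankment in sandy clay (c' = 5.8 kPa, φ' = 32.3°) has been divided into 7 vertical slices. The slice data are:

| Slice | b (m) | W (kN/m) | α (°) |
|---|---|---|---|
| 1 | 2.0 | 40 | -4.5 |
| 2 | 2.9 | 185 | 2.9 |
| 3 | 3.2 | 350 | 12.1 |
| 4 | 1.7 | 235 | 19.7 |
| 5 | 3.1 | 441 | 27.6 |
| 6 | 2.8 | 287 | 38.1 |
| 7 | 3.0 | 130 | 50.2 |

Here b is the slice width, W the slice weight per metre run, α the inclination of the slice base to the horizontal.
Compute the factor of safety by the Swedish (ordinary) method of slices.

FS = 1.67

Ordinary method of slices: FS = Σ[c'·Δl_i + (W_i cosα_i)·tanφ'] / Σ W_i sinα_i, with Δl_i = b_i / cosα_i.
Slice 1: Δl = 2.0/cos(-4.5°) = 2.006 m; N'_1 = 40·cos(-4.5°) = 39.9; c'Δl = 11.64; W sinα = -3.1
Slice 2: Δl = 2.9/cos2.9° = 2.904 m; N'_2 = 185·cos2.9° = 184.8; c'Δl = 16.84; W sinα = 9.4
Slice 3: Δl = 3.2/cos12.1° = 3.273 m; N'_3 = 350·cos12.1° = 342.2; c'Δl = 18.98; W sinα = 73.4
Slice 4: Δl = 1.7/cos19.7° = 1.806 m; N'_4 = 235·cos19.7° = 221.2; c'Δl = 10.47; W sinα = 79.2
Slice 5: Δl = 3.1/cos27.6° = 3.498 m; N'_5 = 441·cos27.6° = 390.8; c'Δl = 20.29; W sinα = 204.3
Slice 6: Δl = 2.8/cos38.1° = 3.558 m; N'_6 = 287·cos38.1° = 225.9; c'Δl = 20.64; W sinα = 177.1
Slice 7: Δl = 3.0/cos50.2° = 4.687 m; N'_7 = 130·cos50.2° = 83.2; c'Δl = 27.18; W sinα = 99.9
Σc'Δl = 126.0 kN/m; ΣN' = 1488.0 kN/m; ΣW sinα = 640.1 kN/m
Resisting = 126.0 + 1488.0·tan32.3° = 126.0 + 940.7 = 1066.7 kN/m
FS = 1066.7 / 640.1 = 1.667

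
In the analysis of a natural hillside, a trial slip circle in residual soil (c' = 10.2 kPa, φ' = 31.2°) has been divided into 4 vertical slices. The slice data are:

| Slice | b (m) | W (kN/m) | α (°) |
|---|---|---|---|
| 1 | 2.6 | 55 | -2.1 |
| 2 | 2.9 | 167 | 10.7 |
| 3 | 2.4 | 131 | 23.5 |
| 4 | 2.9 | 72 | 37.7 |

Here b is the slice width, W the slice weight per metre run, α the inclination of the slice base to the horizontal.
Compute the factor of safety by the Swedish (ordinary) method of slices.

Ordinary method of slices: FS = Σ[c'·Δl_i + (W_i cosα_i)·tanφ'] / Σ W_i sinα_i, with Δl_i = b_i / cosα_i.
Slice 1: Δl = 2.6/cos(-2.1°) = 2.602 m; N'_1 = 55·cos(-2.1°) = 55.0; c'Δl = 26.54; W sinα = -2.0
Slice 2: Δl = 2.9/cos10.7° = 2.951 m; N'_2 = 167·cos10.7° = 164.1; c'Δl = 30.10; W sinα = 31.0
Slice 3: Δl = 2.4/cos23.5° = 2.617 m; N'_3 = 131·cos23.5° = 120.1; c'Δl = 26.69; W sinα = 52.2
Slice 4: Δl = 2.9/cos37.7° = 3.665 m; N'_4 = 72·cos37.7° = 57.0; c'Δl = 37.39; W sinα = 44.0
Σc'Δl = 120.7 kN/m; ΣN' = 396.2 kN/m; ΣW sinα = 125.3 kN/m
Resisting = 120.7 + 396.2·tan31.2° = 120.7 + 239.9 = 360.6 kN/m
FS = 360.6 / 125.3 = 2.879

FS = 2.88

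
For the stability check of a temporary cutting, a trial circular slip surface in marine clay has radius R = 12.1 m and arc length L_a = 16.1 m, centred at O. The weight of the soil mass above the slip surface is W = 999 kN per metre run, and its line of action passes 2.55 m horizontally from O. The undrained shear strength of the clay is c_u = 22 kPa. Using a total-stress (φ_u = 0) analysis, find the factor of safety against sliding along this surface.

FS = 1.68

Taking moments about the centre O, the resisting moment is provided by the undrained shear strength acting along the arc:
M_R = c_u·L_a·R = 22·16.10·12.1 = 4285.8 kN·m/m
M_D = W·d = 999·2.55 = 2547.4 kN·m/m
FS = M_R / M_D = 4285.8 / 2547.4 = 1.682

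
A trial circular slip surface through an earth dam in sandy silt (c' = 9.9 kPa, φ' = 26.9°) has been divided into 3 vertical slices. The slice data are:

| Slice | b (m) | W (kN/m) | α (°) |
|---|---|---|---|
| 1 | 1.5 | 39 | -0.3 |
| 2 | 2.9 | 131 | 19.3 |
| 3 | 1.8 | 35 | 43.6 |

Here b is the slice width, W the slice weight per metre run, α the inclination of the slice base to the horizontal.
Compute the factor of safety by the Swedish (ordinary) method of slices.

Ordinary method of slices: FS = Σ[c'·Δl_i + (W_i cosα_i)·tanφ'] / Σ W_i sinα_i, with Δl_i = b_i / cosα_i.
Slice 1: Δl = 1.5/cos(-0.3°) = 1.500 m; N'_1 = 39·cos(-0.3°) = 39.0; c'Δl = 14.85; W sinα = -0.2
Slice 2: Δl = 2.9/cos19.3° = 3.073 m; N'_2 = 131·cos19.3° = 123.6; c'Δl = 30.42; W sinα = 43.3
Slice 3: Δl = 1.8/cos43.6° = 2.486 m; N'_3 = 35·cos43.6° = 25.3; c'Δl = 24.61; W sinα = 24.1
Σc'Δl = 69.9 kN/m; ΣN' = 188.0 kN/m; ΣW sinα = 67.2 kN/m
Resisting = 69.9 + 188.0·tan26.9° = 69.9 + 95.4 = 165.2 kN/m
FS = 165.2 / 67.2 = 2.458

FS = 2.46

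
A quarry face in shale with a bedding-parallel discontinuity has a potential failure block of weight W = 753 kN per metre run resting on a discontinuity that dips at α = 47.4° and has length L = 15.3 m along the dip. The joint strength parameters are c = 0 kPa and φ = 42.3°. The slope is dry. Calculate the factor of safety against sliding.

FS = 0.84

Resolving the block weight along and normal to the plane and applying the Mohr–Coulomb strength on the joint:
N' = W cosα = 753·cos47.4° = 509.7 kN/m
Driving force T = W sinα = 753·sin47.4° = 554.3 kN/m
Resisting force R = c·L + N'·tanφ = 0·15.3 + 509.7·tan42.3° = 0.0 + 463.8 = 463.8 kN/m
FS = R / T = 463.8 / 554.3 = 0.837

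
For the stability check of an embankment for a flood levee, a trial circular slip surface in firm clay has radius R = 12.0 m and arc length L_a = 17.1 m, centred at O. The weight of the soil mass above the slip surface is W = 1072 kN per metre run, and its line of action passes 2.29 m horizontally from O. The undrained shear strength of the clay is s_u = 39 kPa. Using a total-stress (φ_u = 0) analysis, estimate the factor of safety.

FS = 3.26

Taking moments about the centre O, the resisting moment is provided by the undrained shear strength acting along the arc:
M_R = s_u·L_a·R = 39·17.10·12.0 = 8002.8 kN·m/m
M_D = W·d = 1072·2.29 = 2454.9 kN·m/m
FS = M_R / M_D = 8002.8 / 2454.9 = 3.260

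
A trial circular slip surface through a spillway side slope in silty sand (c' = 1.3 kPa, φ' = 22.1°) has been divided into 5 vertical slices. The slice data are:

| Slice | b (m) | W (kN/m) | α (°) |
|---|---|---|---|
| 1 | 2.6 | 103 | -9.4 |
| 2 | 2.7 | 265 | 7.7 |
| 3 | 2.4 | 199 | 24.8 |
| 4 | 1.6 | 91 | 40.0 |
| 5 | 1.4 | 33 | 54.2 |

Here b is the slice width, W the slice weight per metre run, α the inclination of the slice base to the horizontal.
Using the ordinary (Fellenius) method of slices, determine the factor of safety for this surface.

Ordinary method of slices: FS = Σ[c'·Δl_i + (W_i cosα_i)·tanφ'] / Σ W_i sinα_i, with Δl_i = b_i / cosα_i.
Slice 1: Δl = 2.6/cos(-9.4°) = 2.635 m; N'_1 = 103·cos(-9.4°) = 101.6; c'Δl = 3.43; W sinα = -16.8
Slice 2: Δl = 2.7/cos7.7° = 2.725 m; N'_2 = 265·cos7.7° = 262.6; c'Δl = 3.54; W sinα = 35.5
Slice 3: Δl = 2.4/cos24.8° = 2.644 m; N'_3 = 199·cos24.8° = 180.6; c'Δl = 3.44; W sinα = 83.5
Slice 4: Δl = 1.6/cos40.0° = 2.089 m; N'_4 = 91·cos40.0° = 69.7; c'Δl = 2.72; W sinα = 58.5
Slice 5: Δl = 1.4/cos54.2° = 2.393 m; N'_5 = 33·cos54.2° = 19.3; c'Δl = 3.11; W sinα = 26.8
Σc'Δl = 16.2 kN/m; ΣN' = 633.9 kN/m; ΣW sinα = 187.4 kN/m
Resisting = 16.2 + 633.9·tan22.1° = 16.2 + 257.4 = 273.6 kN/m
FS = 273.6 / 187.4 = 1.460

FS = 1.46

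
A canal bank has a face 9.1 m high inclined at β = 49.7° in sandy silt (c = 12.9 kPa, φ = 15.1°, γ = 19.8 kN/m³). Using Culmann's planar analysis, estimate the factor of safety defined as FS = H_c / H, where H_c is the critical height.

H_c = (4c/γ) · sinβ cosφ / [1 − cos(β − φ)]
    = (4·12.9/19.8) · sin49.7°·cos15.1° / [1 − cos34.6°]
    = 2.606 · 0.7363 / 0.1769 = 10.85 m
FS = H_c / H = 10.85 / 9.1 = 1.192

FS = 1.19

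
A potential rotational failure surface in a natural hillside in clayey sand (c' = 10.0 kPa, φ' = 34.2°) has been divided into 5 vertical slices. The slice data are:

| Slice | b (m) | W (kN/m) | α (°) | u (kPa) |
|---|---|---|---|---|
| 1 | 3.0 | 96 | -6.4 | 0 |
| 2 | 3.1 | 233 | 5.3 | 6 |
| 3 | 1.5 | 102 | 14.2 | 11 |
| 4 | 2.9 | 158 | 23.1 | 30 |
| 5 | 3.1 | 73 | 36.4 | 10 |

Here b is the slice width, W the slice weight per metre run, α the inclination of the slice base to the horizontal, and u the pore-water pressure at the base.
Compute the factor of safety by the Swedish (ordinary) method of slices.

Ordinary method of slices: FS = Σ[c'·Δl_i + (W_i cosα_i − u_i·Δl_i)·tanφ'] / Σ W_i sinα_i, with Δl_i = b_i / cosα_i.
Slice 1: Δl = 3.0/cos(-6.4°) = 3.019 m; N'_1 = 96·cos(-6.4°) − 0·3.019 = 95.4; c'Δl = 30.19; W sinα = -10.7
Slice 2: Δl = 3.1/cos5.3° = 3.113 m; N'_2 = 233·cos5.3° − 6·3.113 = 213.3; c'Δl = 31.13; W sinα = 21.5
Slice 3: Δl = 1.5/cos14.2° = 1.547 m; N'_3 = 102·cos14.2° − 11·1.547 = 81.9; c'Δl = 15.47; W sinα = 25.0
Slice 4: Δl = 2.9/cos23.1° = 3.153 m; N'_4 = 158·cos23.1° − 30·3.153 = 50.7; c'Δl = 31.53; W sinα = 62.0
Slice 5: Δl = 3.1/cos36.4° = 3.851 m; N'_5 = 73·cos36.4° − 10·3.851 = 20.2; c'Δl = 38.51; W sinα = 43.3
Σc'Δl = 146.8 kN/m; ΣN' = 461.6 kN/m; ΣW sinα = 141.2 kN/m
Resisting = 146.8 + 461.6·tan34.2° = 146.8 + 313.7 = 460.5 kN/m
FS = 460.5 / 141.2 = 3.263

FS = 3.26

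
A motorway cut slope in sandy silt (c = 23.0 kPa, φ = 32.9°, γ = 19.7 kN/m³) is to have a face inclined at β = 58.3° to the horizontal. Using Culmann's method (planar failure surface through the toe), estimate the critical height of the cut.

H_c = 34.51 m

Culmann's analysis gives the critical failure plane at α_cr = (β + φ)/2 = (58.3 + 32.9)/2 = 45.6°, and the critical height
H_c = (4c/γ) · sinβ cosφ / [1 − cos(β − φ)]
    = (4·23.0/19.7) · sin58.3°·cos32.9° / [1 − cos(25.4°)]
    = 4.670 · 0.8508·0.8396 / [1 − 0.9033]
    = 4.670 · 0.7144 / 0.0967
    = 34.51 m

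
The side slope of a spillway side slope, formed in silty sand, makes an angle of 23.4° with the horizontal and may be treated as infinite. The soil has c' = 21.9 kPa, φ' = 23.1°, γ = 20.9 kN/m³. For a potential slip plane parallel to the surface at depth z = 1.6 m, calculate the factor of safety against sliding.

FS = 2.78

For an infinite slope with a slip plane parallel to the surface (no pore pressure): FS = [c' + γz cos²β tanφ'] / [γz sinβ cosβ].
γz = 20.9·1.6 = 33.44 kN/m²
Numerator = 21.9 + 33.44·cos²23.4°·tan23.1° = 21.9 + 33.44·0.8423·0.4265 = 33.914 kPa
Denominator = 33.44·sin23.4°·cos23.4° = 33.44·0.3971·0.9178 = 12.188 kPa
FS = 33.914 / 12.188 = 2.782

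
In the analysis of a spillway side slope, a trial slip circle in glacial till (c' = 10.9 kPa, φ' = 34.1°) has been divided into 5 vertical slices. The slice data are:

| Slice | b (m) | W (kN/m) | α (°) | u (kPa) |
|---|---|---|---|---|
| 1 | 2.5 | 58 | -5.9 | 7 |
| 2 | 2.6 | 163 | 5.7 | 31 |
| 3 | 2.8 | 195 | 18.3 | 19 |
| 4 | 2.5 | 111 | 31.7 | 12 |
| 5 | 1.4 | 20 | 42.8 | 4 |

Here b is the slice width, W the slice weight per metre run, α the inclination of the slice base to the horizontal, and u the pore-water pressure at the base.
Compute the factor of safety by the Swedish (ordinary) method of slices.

FS = 2.48

Ordinary method of slices: FS = Σ[c'·Δl_i + (W_i cosα_i − u_i·Δl_i)·tanφ'] / Σ W_i sinα_i, with Δl_i = b_i / cosα_i.
Slice 1: Δl = 2.5/cos(-5.9°) = 2.513 m; N'_1 = 58·cos(-5.9°) − 7·2.513 = 40.1; c'Δl = 27.40; W sinα = -6.0
Slice 2: Δl = 2.6/cos5.7° = 2.613 m; N'_2 = 163·cos5.7° − 31·2.613 = 81.2; c'Δl = 28.48; W sinα = 16.2
Slice 3: Δl = 2.8/cos18.3° = 2.949 m; N'_3 = 195·cos18.3° − 19·2.949 = 129.1; c'Δl = 32.15; W sinα = 61.2
Slice 4: Δl = 2.5/cos31.7° = 2.938 m; N'_4 = 111·cos31.7° − 12·2.938 = 59.2; c'Δl = 32.03; W sinα = 58.3
Slice 5: Δl = 1.4/cos42.8° = 1.908 m; N'_5 = 20·cos42.8° − 4·1.908 = 7.0; c'Δl = 20.80; W sinα = 13.6
Σc'Δl = 140.8 kN/m; ΣN' = 316.6 kN/m; ΣW sinα = 143.4 kN/m
Resisting = 140.8 + 316.6·tan34.1° = 140.8 + 214.4 = 355.2 kN/m
FS = 355.2 / 143.4 = 2.478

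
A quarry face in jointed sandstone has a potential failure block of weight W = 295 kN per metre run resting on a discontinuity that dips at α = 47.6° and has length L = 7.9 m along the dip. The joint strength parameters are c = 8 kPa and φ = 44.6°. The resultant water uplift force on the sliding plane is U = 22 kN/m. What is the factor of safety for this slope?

Resolving the block weight along and normal to the plane and applying the Mohr–Coulomb strength on the joint:
N' = W cosα − U = 295·cos47.6° − 22 = 176.9 kN/m
Driving force T = W sinα = 295·sin47.6° = 217.8 kN/m
Resisting force R = c·L + N'·tanφ = 8·7.9 + 176.9·tan44.6° = 63.2 + 174.5 = 237.7 kN/m
FS = R / T = 237.7 / 217.8 = 1.091

FS = 1.09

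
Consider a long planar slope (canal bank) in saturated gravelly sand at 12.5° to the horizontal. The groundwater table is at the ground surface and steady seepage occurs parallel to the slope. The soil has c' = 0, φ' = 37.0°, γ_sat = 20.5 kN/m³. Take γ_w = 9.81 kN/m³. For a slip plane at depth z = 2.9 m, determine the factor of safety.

With seepage parallel to the slope and the water table at the surface, the effective normal stress on the slip plane uses the buoyant unit weight γ' = γ_sat − γ_w while the driving shear stress uses γ_sat:
FS = [c' + γ' z cos²β tanφ'] / [γ_sat z sinβ cosβ]
(For c' = 0 this reduces to FS = (γ'/γ_sat)·tanφ'/tanβ.)
γ' = 20.5 − 9.81 = 10.69 kN/m³
Numerator = 0.0 + 10.69·2.9·cos²12.5°·tan37.0° = 0.0 + 10.69·2.9·0.9532·0.7536 = 22.267 kPa
Denominator = 20.5·2.9·sin12.5°·cos12.5° = 20.5·2.9·0.2164·0.9763 = 12.562 kPa
FS = 22.267 / 12.562 = 1.772

FS = 1.77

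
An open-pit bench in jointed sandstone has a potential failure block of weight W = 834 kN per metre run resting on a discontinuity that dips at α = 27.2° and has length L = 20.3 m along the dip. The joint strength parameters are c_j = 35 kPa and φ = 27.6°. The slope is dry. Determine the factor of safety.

FS = 2.88

Resolving the block weight along and normal to the plane and applying the Mohr–Coulomb strength on the joint:
N' = W cosα = 834·cos27.2° = 741.8 kN/m
Driving force T = W sinα = 834·sin27.2° = 381.2 kN/m
Resisting force R = c_j·L + N'·tanφ = 35·20.3 + 741.8·tan27.6° = 710.5 + 387.8 = 1098.3 kN/m
FS = R / T = 1098.3 / 381.2 = 2.881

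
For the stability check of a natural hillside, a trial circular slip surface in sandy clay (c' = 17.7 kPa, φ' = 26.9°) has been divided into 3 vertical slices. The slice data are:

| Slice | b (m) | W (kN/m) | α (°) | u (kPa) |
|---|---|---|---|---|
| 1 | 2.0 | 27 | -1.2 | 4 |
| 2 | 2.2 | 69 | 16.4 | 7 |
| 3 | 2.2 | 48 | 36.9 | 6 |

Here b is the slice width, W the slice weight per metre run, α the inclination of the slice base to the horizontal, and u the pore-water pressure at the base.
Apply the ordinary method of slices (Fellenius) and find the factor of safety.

FS = 3.58

Ordinary method of slices: FS = Σ[c'·Δl_i + (W_i cosα_i − u_i·Δl_i)·tanφ'] / Σ W_i sinα_i, with Δl_i = b_i / cosα_i.
Slice 1: Δl = 2.0/cos(-1.2°) = 2.000 m; N'_1 = 27·cos(-1.2°) − 4·2.000 = 19.0; c'Δl = 35.41; W sinα = -0.6
Slice 2: Δl = 2.2/cos16.4° = 2.293 m; N'_2 = 69·cos16.4° − 7·2.293 = 50.1; c'Δl = 40.59; W sinα = 19.5
Slice 3: Δl = 2.2/cos36.9° = 2.751 m; N'_3 = 48·cos36.9° − 6·2.751 = 21.9; c'Δl = 48.69; W sinα = 28.8
Σc'Δl = 124.7 kN/m; ΣN' = 91.0 kN/m; ΣW sinα = 47.7 kN/m
Resisting = 124.7 + 91.0·tan26.9° = 124.7 + 46.2 = 170.9 kN/m
FS = 170.9 / 47.7 = 3.579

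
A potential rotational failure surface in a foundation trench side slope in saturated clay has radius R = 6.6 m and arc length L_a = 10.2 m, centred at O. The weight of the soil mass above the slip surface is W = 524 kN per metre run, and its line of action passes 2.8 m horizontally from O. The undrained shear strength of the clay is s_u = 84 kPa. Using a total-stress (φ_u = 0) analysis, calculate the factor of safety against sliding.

FS = 3.85

Taking moments about the centre O, the resisting moment is provided by the undrained shear strength acting along the arc:
M_R = s_u·L_a·R = 84·10.20·6.6 = 5654.9 kN·m/m
M_D = W·d = 524·2.8 = 1467.2 kN·m/m
FS = M_R / M_D = 5654.9 / 1467.2 = 3.854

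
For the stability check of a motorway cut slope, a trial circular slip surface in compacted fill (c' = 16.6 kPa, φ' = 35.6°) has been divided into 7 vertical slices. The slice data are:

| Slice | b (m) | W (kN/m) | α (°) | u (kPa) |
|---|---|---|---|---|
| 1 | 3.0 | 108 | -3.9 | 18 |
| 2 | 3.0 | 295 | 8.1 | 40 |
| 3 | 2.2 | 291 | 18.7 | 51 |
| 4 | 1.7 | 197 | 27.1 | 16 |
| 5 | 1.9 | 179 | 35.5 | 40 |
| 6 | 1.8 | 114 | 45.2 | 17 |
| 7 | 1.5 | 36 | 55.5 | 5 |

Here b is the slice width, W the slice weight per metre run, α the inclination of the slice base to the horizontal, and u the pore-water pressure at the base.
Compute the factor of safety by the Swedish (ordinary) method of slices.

FS = 1.72

Ordinary method of slices: FS = Σ[c'·Δl_i + (W_i cosα_i − u_i·Δl_i)·tanφ'] / Σ W_i sinα_i, with Δl_i = b_i / cosα_i.
Slice 1: Δl = 3.0/cos(-3.9°) = 3.007 m; N'_1 = 108·cos(-3.9°) − 18·3.007 = 53.6; c'Δl = 49.92; W sinα = -7.3
Slice 2: Δl = 3.0/cos8.1° = 3.030 m; N'_2 = 295·cos8.1° − 40·3.030 = 170.8; c'Δl = 50.30; W sinα = 41.6
Slice 3: Δl = 2.2/cos18.7° = 2.323 m; N'_3 = 291·cos18.7° − 51·2.323 = 157.2; c'Δl = 38.56; W sinα = 93.3
Slice 4: Δl = 1.7/cos27.1° = 1.910 m; N'_4 = 197·cos27.1° − 16·1.910 = 144.8; c'Δl = 31.70; W sinα = 89.7
Slice 5: Δl = 1.9/cos35.5° = 2.334 m; N'_5 = 179·cos35.5° − 40·2.334 = 52.4; c'Δl = 38.74; W sinα = 103.9
Slice 6: Δl = 1.8/cos45.2° = 2.555 m; N'_6 = 114·cos45.2° − 17·2.555 = 36.9; c'Δl = 42.40; W sinα = 80.9
Slice 7: Δl = 1.5/cos55.5° = 2.648 m; N'_7 = 36·cos55.5° − 5·2.648 = 7.1; c'Δl = 43.96; W sinα = 29.7
Σc'Δl = 295.6 kN/m; ΣN' = 622.9 kN/m; ΣW sinα = 431.8 kN/m
Resisting = 295.6 + 622.9·tan35.6° = 295.6 + 446.0 = 741.5 kN/m
FS = 741.5 / 431.8 = 1.717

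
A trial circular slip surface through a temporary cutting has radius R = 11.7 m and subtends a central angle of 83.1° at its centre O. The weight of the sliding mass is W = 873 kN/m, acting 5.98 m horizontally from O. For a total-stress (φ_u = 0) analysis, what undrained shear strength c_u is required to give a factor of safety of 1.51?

FS = c_u·L_a·R / (W·d), so c_u = FS·W·d / (L_a·R).
Arc length L_a = R·θ = 11.7·(83.1°·π/180) = 11.7·1.4504 = 16.97 m
c_u = 1.51·873·5.98 / (16.97·11.7) = 7883.0 / 198.54 = 39.70 kPa

c_u = 39.7 kPa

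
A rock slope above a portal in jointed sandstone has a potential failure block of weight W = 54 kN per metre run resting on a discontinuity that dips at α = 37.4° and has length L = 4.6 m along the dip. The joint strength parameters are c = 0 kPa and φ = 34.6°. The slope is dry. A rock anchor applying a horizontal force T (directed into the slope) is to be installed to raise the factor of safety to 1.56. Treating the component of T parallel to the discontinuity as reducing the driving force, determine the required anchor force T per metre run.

T = 13 kN/m

Resolving forces along and normal to the sliding plane, with the horizontal anchor force T adding T·sinα to the effective normal force and T·cosα acting up the plane against the driving force:
FS = [cL + (W cosα + T sinα) tanφ] / [W sinα − T cosα]
Without the anchor: N' = 42.9 kN/m, driving T_d = 32.8 kN/m, resisting R = 0·4.6 + 42.9·tan34.6° = 29.6 kN/m, FS = 0.90.
Setting FS = 1.56 and solving for T:
1.56·(32.8 − T cos37.4°) = 29.6 + T sin37.4°·tan34.6°
T·(sin37.4°·tan34.6° + 1.56·cos37.4°) = 1.56·32.8 − 29.6
T·(0.6074·0.6899 + 1.56·0.7944) = 51.2 − 29.6 = 21.6
T·1.6583 = 21.6
T = 13.0 kN/m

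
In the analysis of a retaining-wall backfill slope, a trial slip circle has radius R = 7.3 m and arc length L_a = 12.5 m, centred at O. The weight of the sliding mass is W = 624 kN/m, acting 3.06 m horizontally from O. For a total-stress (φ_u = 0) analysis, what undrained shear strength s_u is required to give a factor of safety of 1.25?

s_u = 26.2 kPa

FS = s_u·L_a·R / (W·d), so s_u = FS·W·d / (L_a·R).
s_u = 1.25·624·3.06 / (12.50·7.3) = 2386.8 / 91.25 = 26.16 kPa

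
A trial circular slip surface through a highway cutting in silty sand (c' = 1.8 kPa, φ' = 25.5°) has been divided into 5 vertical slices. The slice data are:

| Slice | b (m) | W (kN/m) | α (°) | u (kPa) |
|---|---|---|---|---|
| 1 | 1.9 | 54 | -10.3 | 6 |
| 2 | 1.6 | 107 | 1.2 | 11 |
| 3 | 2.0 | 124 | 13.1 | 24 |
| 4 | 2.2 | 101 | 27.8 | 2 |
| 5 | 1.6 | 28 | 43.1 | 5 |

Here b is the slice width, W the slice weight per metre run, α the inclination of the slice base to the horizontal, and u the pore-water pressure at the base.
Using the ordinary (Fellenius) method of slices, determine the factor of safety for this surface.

FS = 1.84

Ordinary method of slices: FS = Σ[c'·Δl_i + (W_i cosα_i − u_i·Δl_i)·tanφ'] / Σ W_i sinα_i, with Δl_i = b_i / cosα_i.
Slice 1: Δl = 1.9/cos(-10.3°) = 1.931 m; N'_1 = 54·cos(-10.3°) − 6·1.931 = 41.5; c'Δl = 3.48; W sinα = -9.7
Slice 2: Δl = 1.6/cos1.2° = 1.600 m; N'_2 = 107·cos1.2° − 11·1.600 = 89.4; c'Δl = 2.88; W sinα = 2.2
Slice 3: Δl = 2.0/cos13.1° = 2.053 m; N'_3 = 124·cos13.1° − 24·2.053 = 71.5; c'Δl = 3.70; W sinα = 28.1
Slice 4: Δl = 2.2/cos27.8° = 2.487 m; N'_4 = 101·cos27.8° − 2·2.487 = 84.4; c'Δl = 4.48; W sinα = 47.1
Slice 5: Δl = 1.6/cos43.1° = 2.191 m; N'_5 = 28·cos43.1° − 5·2.191 = 9.5; c'Δl = 3.94; W sinα = 19.1
Σc'Δl = 18.5 kN/m; ΣN' = 296.3 kN/m; ΣW sinα = 86.9 kN/m
Resisting = 18.5 + 296.3·tan25.5° = 18.5 + 141.3 = 159.8 kN/m
FS = 159.8 / 86.9 = 1.838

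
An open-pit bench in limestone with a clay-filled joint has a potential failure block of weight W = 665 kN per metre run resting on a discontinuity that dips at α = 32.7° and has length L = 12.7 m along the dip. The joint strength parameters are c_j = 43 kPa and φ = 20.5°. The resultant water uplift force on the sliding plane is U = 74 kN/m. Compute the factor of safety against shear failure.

Resolving the block weight along and normal to the plane and applying the Mohr–Coulomb strength on the joint:
N' = W cosα − U = 665·cos32.7° − 74 = 485.6 kN/m
Driving force T = W sinα = 665·sin32.7° = 359.3 kN/m
Resisting force R = c_j·L + N'·tanφ = 43·12.7 + 485.6·tan20.5° = 546.1 + 181.6 = 727.7 kN/m
FS = R / T = 727.7 / 359.3 = 2.025

FS = 2.03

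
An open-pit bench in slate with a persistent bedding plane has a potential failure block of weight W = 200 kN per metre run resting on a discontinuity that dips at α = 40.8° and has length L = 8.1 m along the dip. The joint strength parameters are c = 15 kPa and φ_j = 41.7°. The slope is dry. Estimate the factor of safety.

Resolving the block weight along and normal to the plane and applying the Mohr–Coulomb strength on the joint:
N' = W cosα = 200·cos40.8° = 151.4 kN/m
Driving force T = W sinα = 200·sin40.8° = 130.7 kN/m
Resisting force R = c·L + N'·tanφ_j = 15·8.1 + 151.4·tan41.7° = 121.5 + 134.9 = 256.4 kN/m
FS = R / T = 256.4 / 130.7 = 1.962

FS = 1.96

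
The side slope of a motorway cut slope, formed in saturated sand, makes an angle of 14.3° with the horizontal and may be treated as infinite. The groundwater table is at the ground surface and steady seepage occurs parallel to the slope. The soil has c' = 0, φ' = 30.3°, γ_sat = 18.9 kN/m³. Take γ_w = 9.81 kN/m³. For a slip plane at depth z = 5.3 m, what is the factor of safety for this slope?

FS = 1.10

With seepage parallel to the slope and the water table at the surface, the effective normal stress on the slip plane uses the buoyant unit weight γ' = γ_sat − γ_w while the driving shear stress uses γ_sat:
FS = [c' + γ' z cos²β tanφ'] / [γ_sat z sinβ cosβ]
(For c' = 0 this reduces to FS = (γ'/γ_sat)·tanφ'/tanβ.)
γ' = 18.9 − 9.81 = 9.09 kN/m³
Numerator = 0.0 + 9.09·5.3·cos²14.3°·tan30.3° = 0.0 + 9.09·5.3·0.9390·0.5844 = 26.435 kPa
Denominator = 18.9·5.3·sin14.3°·cos14.3° = 18.9·5.3·0.2470·0.9690 = 23.975 kPa
FS = 26.435 / 23.975 = 1.103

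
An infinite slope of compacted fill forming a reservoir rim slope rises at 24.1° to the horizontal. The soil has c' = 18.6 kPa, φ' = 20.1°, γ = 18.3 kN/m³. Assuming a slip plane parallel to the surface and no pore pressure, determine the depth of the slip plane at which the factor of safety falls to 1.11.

z = 9.34 m

Setting FS = 1.11 in FS = [c' + γz cos²β tanφ'] / [γz sinβ cosβ] and solving for z:
z = c' / [γ cosβ (FS·sinβ − cosβ·tanφ')]
  = 18.6 / [18.3·cos24.1°·(1.11·sin24.1° − cos24.1°·tan20.1°)]
  = 18.6 / [18.3·0.9128·(1.11·0.4083 − 0.9128·0.3659)]
  = 18.6 / 1.9912 = 9.341 m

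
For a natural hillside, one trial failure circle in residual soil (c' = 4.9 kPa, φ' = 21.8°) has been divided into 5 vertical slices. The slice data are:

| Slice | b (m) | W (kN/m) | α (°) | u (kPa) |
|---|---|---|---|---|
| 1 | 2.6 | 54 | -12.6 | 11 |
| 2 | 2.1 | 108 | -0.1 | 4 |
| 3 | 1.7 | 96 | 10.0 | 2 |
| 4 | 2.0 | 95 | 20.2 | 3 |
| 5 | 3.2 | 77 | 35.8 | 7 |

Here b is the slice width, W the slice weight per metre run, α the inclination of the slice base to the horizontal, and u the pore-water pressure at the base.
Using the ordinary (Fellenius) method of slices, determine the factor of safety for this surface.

FS = 2.35

Ordinary method of slices: FS = Σ[c'·Δl_i + (W_i cosα_i − u_i·Δl_i)·tanφ'] / Σ W_i sinα_i, with Δl_i = b_i / cosα_i.
Slice 1: Δl = 2.6/cos(-12.6°) = 2.664 m; N'_1 = 54·cos(-12.6°) − 11·2.664 = 23.4; c'Δl = 13.05; W sinα = -11.8
Slice 2: Δl = 2.1/cos(-0.1°) = 2.100 m; N'_2 = 108·cos(-0.1°) − 4·2.100 = 99.6; c'Δl = 10.29; W sinα = -0.2
Slice 3: Δl = 1.7/cos10.0° = 1.726 m; N'_3 = 96·cos10.0° − 2·1.726 = 91.1; c'Δl = 8.46; W sinα = 16.7
Slice 4: Δl = 2.0/cos20.2° = 2.131 m; N'_4 = 95·cos20.2° − 3·2.131 = 82.8; c'Δl = 10.44; W sinα = 32.8
Slice 5: Δl = 3.2/cos35.8° = 3.945 m; N'_5 = 77·cos35.8° − 7·3.945 = 34.8; c'Δl = 19.33; W sinα = 45.0
Σc'Δl = 61.6 kN/m; ΣN' = 331.7 kN/m; ΣW sinα = 82.5 kN/m
Resisting = 61.6 + 331.7·tan21.8° = 61.6 + 132.7 = 194.2 kN/m
FS = 194.2 / 82.5 = 2.353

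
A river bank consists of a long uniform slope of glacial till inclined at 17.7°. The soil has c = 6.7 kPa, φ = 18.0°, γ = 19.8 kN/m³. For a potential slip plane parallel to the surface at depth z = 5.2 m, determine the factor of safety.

For an infinite slope with a slip plane parallel to the surface (no pore pressure): FS = [c + γz cos²β tanφ] / [γz sinβ cosβ].
γz = 19.8·5.2 = 102.96 kN/m²
Numerator = 6.7 + 102.96·cos²17.7°·tan18.0° = 6.7 + 102.96·0.9076·0.3249 = 37.061 kPa
Denominator = 102.96·sin17.7°·cos17.7° = 102.96·0.3040·0.9527 = 29.821 kPa
FS = 37.061 / 29.821 = 1.243

FS = 1.24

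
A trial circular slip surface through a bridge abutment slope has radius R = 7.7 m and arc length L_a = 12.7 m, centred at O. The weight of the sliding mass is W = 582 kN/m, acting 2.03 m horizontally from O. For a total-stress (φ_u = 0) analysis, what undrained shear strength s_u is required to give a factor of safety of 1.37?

s_u = 16.6 kPa

FS = s_u·L_a·R / (W·d), so s_u = FS·W·d / (L_a·R).
s_u = 1.37·582·2.03 / (12.70·7.7) = 1618.6 / 97.79 = 16.55 kPa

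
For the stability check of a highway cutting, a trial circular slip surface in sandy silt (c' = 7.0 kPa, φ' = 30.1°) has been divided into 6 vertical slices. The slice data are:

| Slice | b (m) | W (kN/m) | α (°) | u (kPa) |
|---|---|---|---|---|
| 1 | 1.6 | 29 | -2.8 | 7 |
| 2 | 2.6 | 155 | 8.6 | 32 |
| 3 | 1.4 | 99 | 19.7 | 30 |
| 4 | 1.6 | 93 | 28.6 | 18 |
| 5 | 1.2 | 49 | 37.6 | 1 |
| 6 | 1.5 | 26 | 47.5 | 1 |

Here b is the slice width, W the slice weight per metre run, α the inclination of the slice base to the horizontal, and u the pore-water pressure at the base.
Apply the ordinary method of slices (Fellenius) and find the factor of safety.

Ordinary method of slices: FS = Σ[c'·Δl_i + (W_i cosα_i − u_i·Δl_i)·tanφ'] / Σ W_i sinα_i, with Δl_i = b_i / cosα_i.
Slice 1: Δl = 1.6/cos(-2.8°) = 1.602 m; N'_1 = 29·cos(-2.8°) − 7·1.602 = 17.8; c'Δl = 11.21; W sinα = -1.4
Slice 2: Δl = 2.6/cos8.6° = 2.630 m; N'_2 = 155·cos8.6° − 32·2.630 = 69.1; c'Δl = 18.41; W sinα = 23.2
Slice 3: Δl = 1.4/cos19.7° = 1.487 m; N'_3 = 99·cos19.7° − 30·1.487 = 48.6; c'Δl = 10.41; W sinα = 33.4
Slice 4: Δl = 1.6/cos28.6° = 1.822 m; N'_4 = 93·cos28.6° − 18·1.822 = 48.8; c'Δl = 12.76; W sinα = 44.5
Slice 5: Δl = 1.2/cos37.6° = 1.515 m; N'_5 = 49·cos37.6° − 1·1.515 = 37.3; c'Δl = 10.60; W sinα = 29.9
Slice 6: Δl = 1.5/cos47.5° = 2.220 m; N'_6 = 26·cos47.5° − 1·2.220 = 15.3; c'Δl = 15.54; W sinα = 19.2
Σc'Δl = 78.9 kN/m; ΣN' = 237.0 kN/m; ΣW sinα = 148.7 kN/m
Resisting = 78.9 + 237.0·tan30.1° = 78.9 + 137.4 = 216.3 kN/m
FS = 216.3 / 148.7 = 1.454

FS = 1.45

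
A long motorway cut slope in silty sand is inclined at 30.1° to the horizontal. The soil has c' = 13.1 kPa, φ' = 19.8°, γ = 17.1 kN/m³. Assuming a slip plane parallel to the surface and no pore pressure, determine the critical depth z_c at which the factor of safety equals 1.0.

Setting FS = 1.00 in FS = [c' + γz cos²β tanφ'] / [γz sinβ cosβ] and solving for z:
z = c' / [γ cosβ (FS·sinβ − cosβ·tanφ')]
  = 13.1 / [17.1·cos30.1°·(1.00·sin30.1° − cos30.1°·tan19.8°)]
  = 13.1 / [17.1·0.8652·(1.00·0.5015 − 0.8652·0.3600)]
  = 13.1 / 2.8114 = 4.660 m

z_c = 4.66 m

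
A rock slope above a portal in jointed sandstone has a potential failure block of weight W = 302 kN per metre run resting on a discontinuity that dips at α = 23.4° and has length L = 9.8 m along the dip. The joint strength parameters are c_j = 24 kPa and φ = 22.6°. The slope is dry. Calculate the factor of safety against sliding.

FS = 2.92

Resolving the block weight along and normal to the plane and applying the Mohr–Coulomb strength on the joint:
N' = W cosα = 302·cos23.4° = 277.2 kN/m
Driving force T = W sinα = 302·sin23.4° = 119.9 kN/m
Resisting force R = c_j·L + N'·tanφ = 24·9.8 + 277.2·tan22.6° = 235.2 + 115.4 = 350.6 kN/m
FS = R / T = 350.6 / 119.9 = 2.923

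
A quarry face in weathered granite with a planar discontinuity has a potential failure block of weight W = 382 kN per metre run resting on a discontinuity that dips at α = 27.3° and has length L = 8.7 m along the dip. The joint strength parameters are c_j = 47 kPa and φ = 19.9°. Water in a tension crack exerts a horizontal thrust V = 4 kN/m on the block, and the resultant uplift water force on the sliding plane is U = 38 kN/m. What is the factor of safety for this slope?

FS = 2.89

Resolving the block weight along and normal to the plane and applying the Mohr–Coulomb strength on the joint:
N' = W cosα − U − V sinα = 382·cos27.3° − 38 − 4·sin27.3° = 299.6 kN/m
Driving force T = W sinα + V cosα = 382·sin27.3° + 4·cos27.3° = 178.8 kN/m
Resisting force R = c_j·L + N'·tanφ = 47·8.7 + 299.6·tan19.9° = 408.9 + 108.5 = 517.4 kN/m
FS = R / T = 517.4 / 178.8 = 2.894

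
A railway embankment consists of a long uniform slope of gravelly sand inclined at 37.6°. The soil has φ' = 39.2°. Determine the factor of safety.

For a dry cohesionless infinite slope the factor of safety is FS = tanφ' / tanβ.
FS = tan39.2° / tan37.6° = 0.8156 / 0.7701 = 1.059

FS = 1.06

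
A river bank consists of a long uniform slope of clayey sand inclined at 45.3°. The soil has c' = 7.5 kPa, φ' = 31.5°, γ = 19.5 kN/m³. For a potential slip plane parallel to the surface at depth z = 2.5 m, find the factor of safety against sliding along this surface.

FS = 0.91

For an infinite slope with a slip plane parallel to the surface (no pore pressure): FS = [c' + γz cos²β tanφ'] / [γz sinβ cosβ].
γz = 19.5·2.5 = 48.75 kN/m²
Numerator = 7.5 + 48.75·cos²45.3°·tan31.5° = 7.5 + 48.75·0.4948·0.6128 = 22.281 kPa
Denominator = 48.75·sin45.3°·cos45.3° = 48.75·0.7108·0.7034 = 24.374 kPa
FS = 22.281 / 24.374 = 0.914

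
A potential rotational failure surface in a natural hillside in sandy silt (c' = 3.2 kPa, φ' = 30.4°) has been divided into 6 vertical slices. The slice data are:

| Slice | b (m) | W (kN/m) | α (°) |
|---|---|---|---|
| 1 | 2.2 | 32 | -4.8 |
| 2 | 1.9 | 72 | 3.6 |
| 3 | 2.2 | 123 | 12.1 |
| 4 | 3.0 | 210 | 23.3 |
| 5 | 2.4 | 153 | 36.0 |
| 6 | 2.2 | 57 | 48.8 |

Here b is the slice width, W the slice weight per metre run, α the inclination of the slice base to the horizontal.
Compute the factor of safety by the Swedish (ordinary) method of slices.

Ordinary method of slices: FS = Σ[c'·Δl_i + (W_i cosα_i)·tanφ'] / Σ W_i sinα_i, with Δl_i = b_i / cosα_i.
Slice 1: Δl = 2.2/cos(-4.8°) = 2.208 m; N'_1 = 32·cos(-4.8°) = 31.9; c'Δl = 7.06; W sinα = -2.7
Slice 2: Δl = 1.9/cos3.6° = 1.904 m; N'_2 = 72·cos3.6° = 71.9; c'Δl = 6.09; W sinα = 4.5
Slice 3: Δl = 2.2/cos12.1° = 2.250 m; N'_3 = 123·cos12.1° = 120.3; c'Δl = 7.20; W sinα = 25.8
Slice 4: Δl = 3.0/cos23.3° = 3.266 m; N'_4 = 210·cos23.3° = 192.9; c'Δl = 10.45; W sinα = 83.1
Slice 5: Δl = 2.4/cos36.0° = 2.967 m; N'_5 = 153·cos36.0° = 123.8; c'Δl = 9.49; W sinα = 89.9
Slice 6: Δl = 2.2/cos48.8° = 3.340 m; N'_6 = 57·cos48.8° = 37.5; c'Δl = 10.69; W sinα = 42.9
Σc'Δl = 51.0 kN/m; ΣN' = 578.2 kN/m; ΣW sinα = 243.5 kN/m
Resisting = 51.0 + 578.2·tan30.4° = 51.0 + 339.2 = 390.2 kN/m
FS = 390.2 / 243.5 = 1.603

FS = 1.60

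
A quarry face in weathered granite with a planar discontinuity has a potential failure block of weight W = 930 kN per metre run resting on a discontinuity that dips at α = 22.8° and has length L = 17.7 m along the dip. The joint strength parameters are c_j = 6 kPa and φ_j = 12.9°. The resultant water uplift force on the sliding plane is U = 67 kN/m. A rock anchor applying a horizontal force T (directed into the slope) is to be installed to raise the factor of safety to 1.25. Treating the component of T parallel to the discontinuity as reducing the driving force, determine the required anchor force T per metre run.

T = 132 kN/m

Resolving forces along and normal to the sliding plane, with the horizontal anchor force T adding T·sinα to the effective normal force and T·cosα acting up the plane against the driving force:
FS = [c_jL + (W cosα − U + T sinα) tanφ_j] / [W sinα − T cosα]
Without the anchor: N' = 790.3 kN/m, driving T_d = 360.4 kN/m, resisting R = 6·17.7 + 790.3·tan12.9° = 287.2 kN/m, FS = 0.80.
Setting FS = 1.25 and solving for T:
1.25·(360.4 − T cos22.8°) = 287.2 + T sin22.8°·tan12.9°
T·(sin22.8°·tan12.9° + 1.25·cos22.8°) = 1.25·360.4 − 287.2
T·(0.3875·0.2290 + 1.25·0.9219) = 450.5 − 287.2 = 163.3
T·1.2411 = 163.3
T = 131.6 kN/m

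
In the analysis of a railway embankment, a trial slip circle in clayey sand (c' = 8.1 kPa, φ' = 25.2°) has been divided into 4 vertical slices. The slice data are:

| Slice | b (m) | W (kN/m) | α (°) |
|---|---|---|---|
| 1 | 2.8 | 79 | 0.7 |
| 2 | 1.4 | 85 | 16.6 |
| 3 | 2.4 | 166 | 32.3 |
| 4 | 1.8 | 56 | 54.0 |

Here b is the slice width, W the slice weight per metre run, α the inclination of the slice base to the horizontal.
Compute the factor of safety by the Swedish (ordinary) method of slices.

FS = 1.50

Ordinary method of slices: FS = Σ[c'·Δl_i + (W_i cosα_i)·tanφ'] / Σ W_i sinα_i, with Δl_i = b_i / cosα_i.
Slice 1: Δl = 2.8/cos0.7° = 2.800 m; N'_1 = 79·cos0.7° = 79.0; c'Δl = 22.68; W sinα = 1.0
Slice 2: Δl = 1.4/cos16.6° = 1.461 m; N'_2 = 85·cos16.6° = 81.5; c'Δl = 11.83; W sinα = 24.3
Slice 3: Δl = 2.4/cos32.3° = 2.839 m; N'_3 = 166·cos32.3° = 140.3; c'Δl = 23.00; W sinα = 88.7
Slice 4: Δl = 1.8/cos54.0° = 3.062 m; N'_4 = 56·cos54.0° = 32.9; c'Δl = 24.80; W sinα = 45.3
Σc'Δl = 82.3 kN/m; ΣN' = 333.7 kN/m; ΣW sinα = 159.3 kN/m
Resisting = 82.3 + 333.7·tan25.2° = 82.3 + 157.0 = 239.3 kN/m
FS = 239.3 / 159.3 = 1.503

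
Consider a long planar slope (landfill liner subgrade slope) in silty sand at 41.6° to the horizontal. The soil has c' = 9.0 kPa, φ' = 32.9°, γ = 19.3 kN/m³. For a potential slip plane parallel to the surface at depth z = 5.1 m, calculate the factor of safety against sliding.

FS = 0.91

For an infinite slope with a slip plane parallel to the surface (no pore pressure): FS = [c' + γz cos²β tanφ'] / [γz sinβ cosβ].
γz = 19.3·5.1 = 98.43 kN/m²
Numerator = 9.0 + 98.43·cos²41.6°·tan32.9° = 9.0 + 98.43·0.5592·0.6469 = 44.608 kPa
Denominator = 98.43·sin41.6°·cos41.6° = 98.43·0.6639·0.7478 = 48.869 kPa
FS = 44.608 / 48.869 = 0.913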